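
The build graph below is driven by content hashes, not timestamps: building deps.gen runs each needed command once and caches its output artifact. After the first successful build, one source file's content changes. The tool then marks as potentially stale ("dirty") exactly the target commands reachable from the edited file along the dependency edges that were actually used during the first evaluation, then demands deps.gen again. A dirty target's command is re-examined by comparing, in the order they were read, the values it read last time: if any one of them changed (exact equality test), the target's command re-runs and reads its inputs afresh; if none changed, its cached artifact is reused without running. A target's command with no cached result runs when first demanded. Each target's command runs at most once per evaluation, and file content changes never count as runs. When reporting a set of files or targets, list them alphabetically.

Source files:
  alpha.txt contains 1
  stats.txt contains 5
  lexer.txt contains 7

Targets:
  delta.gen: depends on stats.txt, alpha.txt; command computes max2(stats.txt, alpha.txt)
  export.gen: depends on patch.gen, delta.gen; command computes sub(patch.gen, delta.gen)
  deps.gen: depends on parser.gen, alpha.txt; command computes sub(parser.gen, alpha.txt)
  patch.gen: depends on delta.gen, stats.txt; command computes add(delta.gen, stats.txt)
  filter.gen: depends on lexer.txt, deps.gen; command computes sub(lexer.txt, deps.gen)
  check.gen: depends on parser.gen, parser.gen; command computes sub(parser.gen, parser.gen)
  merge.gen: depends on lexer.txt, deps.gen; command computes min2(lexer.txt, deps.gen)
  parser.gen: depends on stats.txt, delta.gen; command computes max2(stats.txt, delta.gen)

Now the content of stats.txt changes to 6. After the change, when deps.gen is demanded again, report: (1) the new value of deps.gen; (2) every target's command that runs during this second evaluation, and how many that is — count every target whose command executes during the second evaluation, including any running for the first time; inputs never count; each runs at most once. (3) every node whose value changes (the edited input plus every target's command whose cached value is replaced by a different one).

deps.gen now evaluates to 5.
Run set: delta.gen, deps.gen, parser.gen (3 run).
Changed values: delta.gen, deps.gen, parser.gen, stats.txt.

Initial pass — values computed on the first demand:
  delta.gen = max2(5, 1) = 5
  parser.gen = max2(5, 5) = 5
  deps.gen = sub(5, 1) = 4

Second demand — change propagation:
  delta.gen: re-runs because stats.txt 5->6; new result 6.
  parser.gen: re-runs because stats.txt 5->6; delta.gen 5->6; new result 6.
  deps.gen: re-runs because parser.gen 5->6; new result 5.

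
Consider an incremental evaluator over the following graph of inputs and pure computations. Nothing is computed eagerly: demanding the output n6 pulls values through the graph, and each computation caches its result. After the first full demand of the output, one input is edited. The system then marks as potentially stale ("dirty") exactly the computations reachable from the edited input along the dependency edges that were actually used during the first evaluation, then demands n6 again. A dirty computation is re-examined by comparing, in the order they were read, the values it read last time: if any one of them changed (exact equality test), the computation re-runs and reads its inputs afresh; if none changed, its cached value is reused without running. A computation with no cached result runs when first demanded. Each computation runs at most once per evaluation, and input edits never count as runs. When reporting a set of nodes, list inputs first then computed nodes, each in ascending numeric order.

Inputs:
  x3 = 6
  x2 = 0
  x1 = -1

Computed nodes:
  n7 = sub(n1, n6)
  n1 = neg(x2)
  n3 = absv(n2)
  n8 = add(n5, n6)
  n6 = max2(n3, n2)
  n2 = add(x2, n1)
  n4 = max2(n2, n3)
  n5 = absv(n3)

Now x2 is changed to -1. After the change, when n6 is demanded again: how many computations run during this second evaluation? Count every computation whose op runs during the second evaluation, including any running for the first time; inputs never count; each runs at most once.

Initial pass — values computed on the first demand:
  n1 = neg(0) = 0
  n2 = add(0, 0) = 0
  n3 = absv(0) = 0
  n6 = max2(0, 0) = 0

Second demand — change propagation:
  n1: re-runs because x2 0->-1; new result 1.
  n2: re-runs because x2 0->-1; n1 0->1; new result 0 (unchanged).
  n3: re-examined; everything it read last time is the same (n2 unchanged) — cache 0 kept, no run.
  n6: re-examined; everything it read last time is the same (n3 unchanged, n2 unchanged) — cache 0 kept, no run.

The important point: n2 recomputes to an identical value, and the output ends up unchanged.

Run set: n1, n2 (2 run).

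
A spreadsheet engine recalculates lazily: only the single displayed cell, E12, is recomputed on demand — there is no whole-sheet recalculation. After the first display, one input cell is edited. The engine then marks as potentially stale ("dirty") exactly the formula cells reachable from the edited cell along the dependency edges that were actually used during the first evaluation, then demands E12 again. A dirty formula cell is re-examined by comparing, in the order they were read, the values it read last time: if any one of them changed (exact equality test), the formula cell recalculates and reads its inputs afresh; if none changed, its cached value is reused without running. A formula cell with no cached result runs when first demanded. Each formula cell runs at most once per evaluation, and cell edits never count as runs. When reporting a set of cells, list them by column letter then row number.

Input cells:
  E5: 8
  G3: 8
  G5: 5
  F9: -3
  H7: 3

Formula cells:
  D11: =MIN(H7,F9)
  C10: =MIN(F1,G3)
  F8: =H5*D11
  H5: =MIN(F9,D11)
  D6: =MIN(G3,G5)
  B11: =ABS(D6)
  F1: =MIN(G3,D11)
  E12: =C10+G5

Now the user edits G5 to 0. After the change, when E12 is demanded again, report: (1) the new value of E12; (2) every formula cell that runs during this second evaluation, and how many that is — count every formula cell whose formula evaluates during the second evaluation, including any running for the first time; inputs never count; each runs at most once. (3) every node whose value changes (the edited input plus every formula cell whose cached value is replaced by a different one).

First evaluation (everything demanded from the output):
  D11 = MIN(3, -3) = -3
  F1 = MIN(8, -3) = -3
  C10 = MIN(-3, 8) = -3
  E12 = -3 + 5 = 2

Propagation after the edit:
  E12: runs — G5 5->0; result -3.

New value of E12: -3.
Formula cells that run: E12 — 1 in total.
Values that change: E12, G5.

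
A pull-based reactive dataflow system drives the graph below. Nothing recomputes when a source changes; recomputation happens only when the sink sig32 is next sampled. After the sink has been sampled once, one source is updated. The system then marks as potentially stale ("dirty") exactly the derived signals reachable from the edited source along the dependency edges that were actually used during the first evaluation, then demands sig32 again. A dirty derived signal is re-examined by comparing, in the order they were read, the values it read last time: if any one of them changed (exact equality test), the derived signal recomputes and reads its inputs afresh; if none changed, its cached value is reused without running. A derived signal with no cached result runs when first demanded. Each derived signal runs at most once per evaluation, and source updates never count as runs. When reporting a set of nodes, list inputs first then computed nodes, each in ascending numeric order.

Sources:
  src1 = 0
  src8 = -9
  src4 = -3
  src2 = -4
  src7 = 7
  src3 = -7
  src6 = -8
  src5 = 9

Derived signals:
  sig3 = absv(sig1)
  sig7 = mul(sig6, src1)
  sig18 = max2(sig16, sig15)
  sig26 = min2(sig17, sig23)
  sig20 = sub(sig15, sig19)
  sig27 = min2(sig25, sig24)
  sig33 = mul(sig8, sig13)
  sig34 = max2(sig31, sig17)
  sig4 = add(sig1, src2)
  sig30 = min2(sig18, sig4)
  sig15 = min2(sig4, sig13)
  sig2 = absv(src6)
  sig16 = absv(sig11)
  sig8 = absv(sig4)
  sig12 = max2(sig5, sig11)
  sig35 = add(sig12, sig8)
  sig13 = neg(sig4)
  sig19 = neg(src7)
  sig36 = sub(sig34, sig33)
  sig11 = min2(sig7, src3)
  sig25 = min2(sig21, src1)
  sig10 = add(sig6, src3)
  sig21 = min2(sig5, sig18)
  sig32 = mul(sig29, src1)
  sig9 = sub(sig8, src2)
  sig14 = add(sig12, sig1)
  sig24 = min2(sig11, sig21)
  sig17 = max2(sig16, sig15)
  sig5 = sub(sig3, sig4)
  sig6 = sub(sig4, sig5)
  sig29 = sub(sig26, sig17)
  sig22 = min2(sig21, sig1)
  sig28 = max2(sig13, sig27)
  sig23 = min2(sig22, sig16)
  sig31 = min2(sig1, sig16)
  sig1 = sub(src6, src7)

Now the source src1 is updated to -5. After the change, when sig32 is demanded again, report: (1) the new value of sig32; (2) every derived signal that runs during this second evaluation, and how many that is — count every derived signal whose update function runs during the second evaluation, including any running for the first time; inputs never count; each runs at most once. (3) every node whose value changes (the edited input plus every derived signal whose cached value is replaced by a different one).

New value of sig32: 110.
Derived signals that run: sig7, sig11, sig32 — 3 in total.
Values that change: src1, sig7, sig32.
Key observation: the cutoff stops propagation at sig16 — its inputs' values are unchanged, so it reuses its cache.

First evaluation (everything demanded from the output):
  sig1 = sub(-8, 7) = -15
  sig3 = absv(-15) = 15
  sig4 = add(-15, -4) = -19
  sig5 = sub(15, -19) = 34
  sig6 = sub(-19, 34) = -53
  sig7 = mul(-53, 0) = 0
  sig11 = min2(0, -7) = -7
  sig13 = neg(-19) = 19
  sig15 = min2(-19, 19) = -19
  sig16 = absv(-7) = 7
  sig17 = max2(7, -19) = 7
  sig18 = max2(7, -19) = 7
  sig21 = min2(34, 7) = 7
  sig22 = min2(7, -15) = -15
  sig23 = min2(-15, 7) = -15
  sig26 = min2(7, -15) = -15
  sig29 = sub(-15, 7) = -22
  sig32 = mul(-22, 0) = 0

Propagation after the edit:
  sig7: runs — src1 0->-5; result 265.
  sig11: runs — sig7 0->265; result -7 (same value as before).
  sig16: checked — values it read are unchanged (sig11 unchanged); reused cached 7 without running.
  sig17: checked — values it read are unchanged (sig16 unchanged, sig15 unchanged); reused cached 7 without running.
  sig18: checked — values it read are unchanged (sig16 unchanged, sig15 unchanged); reused cached 7 without running.
  sig21: checked — values it read are unchanged (sig5 unchanged, sig18 unchanged); reused cached 7 without running.
  sig22: checked — values it read are unchanged (sig21 unchanged, sig1 unchanged); reused cached -15 without running.
  sig23: checked — values it read are unchanged (sig22 unchanged, sig16 unchanged); reused cached -15 without running.
  sig26: checked — values it read are unchanged (sig17 unchanged, sig23 unchanged); reused cached -15 without running.
  sig29: checked — values it read are unchanged (sig26 unchanged, sig17 unchanged); reused cached -22 without running.
  sig32: runs — src1 0->-5; result 110.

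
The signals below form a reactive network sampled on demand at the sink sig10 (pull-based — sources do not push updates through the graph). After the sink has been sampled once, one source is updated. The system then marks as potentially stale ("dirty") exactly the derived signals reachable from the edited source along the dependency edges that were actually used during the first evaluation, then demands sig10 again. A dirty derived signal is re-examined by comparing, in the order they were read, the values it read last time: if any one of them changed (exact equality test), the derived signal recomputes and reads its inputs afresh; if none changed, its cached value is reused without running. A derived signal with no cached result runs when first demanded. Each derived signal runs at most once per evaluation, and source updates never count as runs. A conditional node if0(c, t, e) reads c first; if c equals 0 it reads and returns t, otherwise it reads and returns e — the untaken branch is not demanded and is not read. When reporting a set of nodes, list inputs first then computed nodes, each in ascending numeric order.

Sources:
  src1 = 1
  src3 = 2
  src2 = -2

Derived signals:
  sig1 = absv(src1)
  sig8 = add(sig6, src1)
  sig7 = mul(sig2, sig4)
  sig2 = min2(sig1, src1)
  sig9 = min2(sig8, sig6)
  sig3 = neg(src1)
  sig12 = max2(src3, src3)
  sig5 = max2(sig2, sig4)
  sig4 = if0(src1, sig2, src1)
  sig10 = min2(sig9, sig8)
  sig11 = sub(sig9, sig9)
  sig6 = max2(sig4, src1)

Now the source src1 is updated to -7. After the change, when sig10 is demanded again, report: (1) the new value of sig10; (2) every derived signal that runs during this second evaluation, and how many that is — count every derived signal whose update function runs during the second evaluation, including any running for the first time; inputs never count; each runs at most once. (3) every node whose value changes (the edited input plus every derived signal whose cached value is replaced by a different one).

Initial pass — values computed on the first demand:
  sig4 = if0(src1=1 -> else branch src1) = 1
  sig6 = max2(1, 1) = 1
  sig8 = add(1, 1) = 2
  sig9 = min2(2, 1) = 1
  sig10 = min2(1, 2) = 1

Second demand — change propagation:
  sig4: re-runs because src1 1->-7; src1 1->-7; new result -7.
  sig6: re-runs because sig4 1->-7; src1 1->-7; new result -7.
  sig8: re-runs because sig6 1->-7; src1 1->-7; new result -14.
  sig9: re-runs because sig8 2->-14; sig6 1->-7; new result -14.
  sig10: re-runs because sig9 1->-14; sig8 2->-14; new result -14.

sig10 now evaluates to -14.
Run set: sig4, sig6, sig8, sig9, sig10 (5 run).
Changed values: src1, sig4, sig6, sig8, sig9, sig10.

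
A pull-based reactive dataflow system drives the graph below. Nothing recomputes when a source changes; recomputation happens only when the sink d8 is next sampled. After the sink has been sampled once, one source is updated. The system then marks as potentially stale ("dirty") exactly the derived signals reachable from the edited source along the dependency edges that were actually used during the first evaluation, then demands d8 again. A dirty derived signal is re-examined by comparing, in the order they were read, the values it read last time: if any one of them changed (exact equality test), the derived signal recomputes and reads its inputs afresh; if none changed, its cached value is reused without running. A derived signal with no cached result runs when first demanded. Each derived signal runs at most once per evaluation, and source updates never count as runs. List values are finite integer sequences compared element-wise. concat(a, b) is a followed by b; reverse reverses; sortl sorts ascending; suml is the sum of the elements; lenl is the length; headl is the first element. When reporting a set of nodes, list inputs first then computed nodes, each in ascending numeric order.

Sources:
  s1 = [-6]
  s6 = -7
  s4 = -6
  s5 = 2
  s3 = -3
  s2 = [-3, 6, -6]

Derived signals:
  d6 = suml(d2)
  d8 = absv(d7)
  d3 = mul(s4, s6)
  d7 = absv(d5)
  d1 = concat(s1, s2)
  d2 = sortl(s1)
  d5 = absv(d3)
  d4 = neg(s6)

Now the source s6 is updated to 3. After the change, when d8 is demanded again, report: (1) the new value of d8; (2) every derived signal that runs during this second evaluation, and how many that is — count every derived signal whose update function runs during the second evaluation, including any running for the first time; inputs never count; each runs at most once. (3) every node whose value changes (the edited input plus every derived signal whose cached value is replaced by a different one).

New value of d8: 18.
Derived signals that run: d3, d5, d7, d8 — 4 in total.
Values that change: s6, d3, d5, d7, d8.

First evaluation (everything demanded from the output):
  d3 = mul(-6, -7) = 42
  d5 = absv(42) = 42
  d7 = absv(42) = 42
  d8 = absv(42) = 42

Propagation after the edit:
  d3: runs — s6 -7->3; result -18.
  d5: runs — d3 42->-18; result 18.
  d7: runs — d5 42->18; result 18.
  d8: runs — d7 42->18; result 18.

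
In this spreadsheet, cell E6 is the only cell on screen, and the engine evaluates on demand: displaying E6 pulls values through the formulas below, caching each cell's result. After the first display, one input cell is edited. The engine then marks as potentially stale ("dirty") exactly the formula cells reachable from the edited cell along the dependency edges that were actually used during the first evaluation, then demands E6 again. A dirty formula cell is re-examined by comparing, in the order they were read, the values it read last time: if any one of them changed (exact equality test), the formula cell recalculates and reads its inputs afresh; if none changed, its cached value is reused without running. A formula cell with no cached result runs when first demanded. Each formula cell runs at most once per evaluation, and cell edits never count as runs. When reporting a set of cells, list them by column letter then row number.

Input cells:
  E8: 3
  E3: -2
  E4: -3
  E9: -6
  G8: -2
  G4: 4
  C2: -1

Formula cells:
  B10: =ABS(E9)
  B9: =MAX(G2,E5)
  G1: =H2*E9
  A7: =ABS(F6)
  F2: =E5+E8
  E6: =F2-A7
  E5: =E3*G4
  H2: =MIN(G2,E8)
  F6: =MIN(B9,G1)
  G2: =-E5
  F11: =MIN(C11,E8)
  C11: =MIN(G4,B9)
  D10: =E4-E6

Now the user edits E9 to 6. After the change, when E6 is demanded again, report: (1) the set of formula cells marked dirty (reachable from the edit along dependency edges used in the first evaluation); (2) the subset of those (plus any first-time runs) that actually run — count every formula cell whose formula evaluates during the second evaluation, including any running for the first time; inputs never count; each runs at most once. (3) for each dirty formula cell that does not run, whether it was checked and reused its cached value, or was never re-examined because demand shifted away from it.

Dirty set: A7, E6, F6, G1.
Run set: A7, E6, F6, G1 (4 run).
All dirty formula cells ended up running.

Initial pass — values computed on the first demand:
  E5 = -2 * 4 = -8
  F2 = -8 + 3 = -5
  G2 = -(-8) = 8
  B9 = MAX(8, -8) = 8
  H2 = MIN(8, 3) = 3
  G1 = 3 * -6 = -18
  F6 = MIN(8, -18) = -18
  A7 = ABS(-18) = 18
  E6 = -5 - 18 = -23

Second demand — change propagation:
  G1: re-runs because E9 -6->6; new result 18.
  F6: re-runs because G1 -18->18; new result 8.
  A7: re-runs because F6 -18->8; new result 8.
  E6: re-runs because A7 18->8; new result -13.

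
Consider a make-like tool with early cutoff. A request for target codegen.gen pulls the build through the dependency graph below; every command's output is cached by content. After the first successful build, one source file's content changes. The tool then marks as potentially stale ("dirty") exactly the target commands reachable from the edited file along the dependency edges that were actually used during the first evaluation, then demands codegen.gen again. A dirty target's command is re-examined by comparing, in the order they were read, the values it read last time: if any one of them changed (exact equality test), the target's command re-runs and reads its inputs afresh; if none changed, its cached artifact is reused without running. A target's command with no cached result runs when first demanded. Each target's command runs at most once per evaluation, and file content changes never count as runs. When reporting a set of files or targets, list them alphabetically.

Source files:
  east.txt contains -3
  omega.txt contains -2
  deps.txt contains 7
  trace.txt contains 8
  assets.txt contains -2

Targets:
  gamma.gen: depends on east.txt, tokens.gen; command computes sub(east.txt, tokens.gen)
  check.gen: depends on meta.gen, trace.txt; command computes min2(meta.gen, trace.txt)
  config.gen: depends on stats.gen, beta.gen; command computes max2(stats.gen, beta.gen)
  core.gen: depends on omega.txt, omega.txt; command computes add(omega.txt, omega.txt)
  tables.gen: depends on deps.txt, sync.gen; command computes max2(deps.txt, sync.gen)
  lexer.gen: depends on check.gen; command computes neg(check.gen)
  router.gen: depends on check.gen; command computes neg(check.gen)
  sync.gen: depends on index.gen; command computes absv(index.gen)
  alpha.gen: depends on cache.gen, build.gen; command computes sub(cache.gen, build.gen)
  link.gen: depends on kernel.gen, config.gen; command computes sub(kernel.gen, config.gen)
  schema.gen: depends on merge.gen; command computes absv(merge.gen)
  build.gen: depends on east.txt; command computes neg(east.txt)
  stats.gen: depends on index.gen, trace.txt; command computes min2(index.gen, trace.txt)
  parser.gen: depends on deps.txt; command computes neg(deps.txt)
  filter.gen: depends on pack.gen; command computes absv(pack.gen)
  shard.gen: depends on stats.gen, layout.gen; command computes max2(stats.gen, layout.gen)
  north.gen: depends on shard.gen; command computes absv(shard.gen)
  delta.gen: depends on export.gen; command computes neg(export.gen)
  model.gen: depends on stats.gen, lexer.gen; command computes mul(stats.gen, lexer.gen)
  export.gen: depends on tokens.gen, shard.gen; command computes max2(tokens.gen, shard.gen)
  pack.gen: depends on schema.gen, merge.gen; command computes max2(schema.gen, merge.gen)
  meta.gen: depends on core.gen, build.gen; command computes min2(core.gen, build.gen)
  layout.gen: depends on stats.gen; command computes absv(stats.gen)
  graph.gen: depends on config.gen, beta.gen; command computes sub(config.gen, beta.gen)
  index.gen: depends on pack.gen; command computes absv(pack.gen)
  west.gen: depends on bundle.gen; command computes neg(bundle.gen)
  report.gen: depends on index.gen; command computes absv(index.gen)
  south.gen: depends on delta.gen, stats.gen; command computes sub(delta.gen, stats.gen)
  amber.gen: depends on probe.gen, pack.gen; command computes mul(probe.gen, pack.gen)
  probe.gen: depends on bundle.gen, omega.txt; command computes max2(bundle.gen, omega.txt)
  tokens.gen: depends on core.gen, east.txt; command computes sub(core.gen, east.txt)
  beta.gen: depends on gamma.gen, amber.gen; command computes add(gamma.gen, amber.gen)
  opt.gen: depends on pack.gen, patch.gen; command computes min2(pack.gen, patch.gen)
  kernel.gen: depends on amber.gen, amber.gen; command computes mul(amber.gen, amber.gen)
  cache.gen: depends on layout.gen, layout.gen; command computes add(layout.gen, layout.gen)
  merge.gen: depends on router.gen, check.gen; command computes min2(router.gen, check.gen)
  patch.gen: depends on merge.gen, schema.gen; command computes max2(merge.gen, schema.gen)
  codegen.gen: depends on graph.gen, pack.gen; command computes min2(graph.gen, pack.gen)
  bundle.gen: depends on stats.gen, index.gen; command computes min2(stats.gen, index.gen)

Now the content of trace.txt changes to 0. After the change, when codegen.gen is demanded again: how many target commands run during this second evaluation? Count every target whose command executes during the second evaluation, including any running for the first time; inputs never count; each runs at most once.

First demand of the output computes:
  build.gen = neg(-3) = 3
  core.gen = add(-2, -2) = -4
  meta.gen = min2(-4, 3) = -4
  check.gen = min2(-4, 8) = -4
  router.gen = neg(-4) = 4
  merge.gen = min2(4, -4) = -4
  schema.gen = absv(-4) = 4
  pack.gen = max2(4, -4) = 4
  index.gen = absv(4) = 4
  stats.gen = min2(4, 8) = 4
  bundle.gen = min2(4, 4) = 4
  probe.gen = max2(4, -2) = 4
  amber.gen = mul(4, 4) = 16
  tokens.gen = sub(-4, -3) = -1
  gamma.gen = sub(-3, -1) = -2
  beta.gen = add(-2, 16) = 14
  config.gen = max2(4, 14) = 14
  graph.gen = sub(14, 14) = 0
  codegen.gen = min2(0, 4) = 0

After the edit, cleaning proceeds:
  check.gen: a read changed (trace.txt 8->0) — executes, giving -4 — identical to its old value.
  router.gen: dirty, but its reads are unchanged (check.gen unchanged); cached 4 stands.
  merge.gen: dirty, but its reads are unchanged (router.gen unchanged, check.gen unchanged); cached -4 stands.
  schema.gen: dirty, but its reads are unchanged (merge.gen unchanged); cached 4 stands.
  pack.gen: dirty, but its reads are unchanged (schema.gen unchanged, merge.gen unchanged); cached 4 stands.
  index.gen: dirty, but its reads are unchanged (pack.gen unchanged); cached 4 stands.
  stats.gen: a read changed (trace.txt 8->0) — executes, giving 0.
  bundle.gen: a read changed (stats.gen 4->0) — executes, giving 0.
  probe.gen: a read changed (bundle.gen 4->0) — executes, giving 0.
  amber.gen: a read changed (probe.gen 4->0) — executes, giving 0.
  beta.gen: a read changed (amber.gen 16->0) — executes, giving -2.
  config.gen: a read changed (stats.gen 4->0; beta.gen 14->-2) — executes, giving 0.
  graph.gen: a read changed (config.gen 14->0; beta.gen 14->-2) — executes, giving 2.
  codegen.gen: a read changed (graph.gen 0->2) — executes, giving 2.

Note where the cutoff bites: router.gen is checked, finds nothing changed, and keeps its cache.

9 target commands run: amber.gen, beta.gen, bundle.gen, check.gen, codegen.gen, config.gen, graph.gen, probe.gen, stats.gen.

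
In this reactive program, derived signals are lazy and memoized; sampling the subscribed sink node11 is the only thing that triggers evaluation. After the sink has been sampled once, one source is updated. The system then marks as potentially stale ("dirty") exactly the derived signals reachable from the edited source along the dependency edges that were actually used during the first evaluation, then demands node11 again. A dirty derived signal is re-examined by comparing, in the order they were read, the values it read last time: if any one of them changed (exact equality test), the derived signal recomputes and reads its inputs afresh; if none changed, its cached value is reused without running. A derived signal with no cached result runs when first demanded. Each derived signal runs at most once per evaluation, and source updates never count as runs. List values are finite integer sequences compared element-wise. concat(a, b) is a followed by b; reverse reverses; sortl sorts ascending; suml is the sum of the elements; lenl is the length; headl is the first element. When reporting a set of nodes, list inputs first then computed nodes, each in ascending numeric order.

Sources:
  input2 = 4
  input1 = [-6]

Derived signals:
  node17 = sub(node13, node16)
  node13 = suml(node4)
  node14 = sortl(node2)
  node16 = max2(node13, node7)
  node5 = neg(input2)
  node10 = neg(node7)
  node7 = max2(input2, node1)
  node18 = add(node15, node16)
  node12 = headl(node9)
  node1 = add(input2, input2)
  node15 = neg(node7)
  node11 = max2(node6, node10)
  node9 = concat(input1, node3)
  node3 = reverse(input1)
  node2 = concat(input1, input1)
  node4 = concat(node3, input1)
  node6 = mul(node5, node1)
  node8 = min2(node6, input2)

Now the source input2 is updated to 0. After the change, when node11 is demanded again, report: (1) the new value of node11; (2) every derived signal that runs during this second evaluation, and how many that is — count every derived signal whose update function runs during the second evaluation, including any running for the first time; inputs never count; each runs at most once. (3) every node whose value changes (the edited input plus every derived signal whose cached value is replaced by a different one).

Demanding node11 again yields 0.
6 derived signals run: node1, node5, node6, node7, node10, node11.
The nodes whose values change: input2, node1, node5, node6, node7, node10, node11.

First demand of the output computes:
  node1 = add(4, 4) = 8
  node5 = neg(4) = -4
  node6 = mul(-4, 8) = -32
  node7 = max2(4, 8) = 8
  node10 = neg(8) = -8
  node11 = max2(-32, -8) = -8

After the edit, cleaning proceeds:
  node1: a read changed (input2 4->0; input2 4->0) — executes, giving 0.
  node5: a read changed (input2 4->0) — executes, giving 0.
  node6: a read changed (node5 -4->0; node1 8->0) — executes, giving 0.
  node7: a read changed (input2 4->0; node1 8->0) — executes, giving 0.
  node10: a read changed (node7 8->0) — executes, giving 0.
  node11: a read changed (node6 -32->0; node10 -8->0) — executes, giving 0.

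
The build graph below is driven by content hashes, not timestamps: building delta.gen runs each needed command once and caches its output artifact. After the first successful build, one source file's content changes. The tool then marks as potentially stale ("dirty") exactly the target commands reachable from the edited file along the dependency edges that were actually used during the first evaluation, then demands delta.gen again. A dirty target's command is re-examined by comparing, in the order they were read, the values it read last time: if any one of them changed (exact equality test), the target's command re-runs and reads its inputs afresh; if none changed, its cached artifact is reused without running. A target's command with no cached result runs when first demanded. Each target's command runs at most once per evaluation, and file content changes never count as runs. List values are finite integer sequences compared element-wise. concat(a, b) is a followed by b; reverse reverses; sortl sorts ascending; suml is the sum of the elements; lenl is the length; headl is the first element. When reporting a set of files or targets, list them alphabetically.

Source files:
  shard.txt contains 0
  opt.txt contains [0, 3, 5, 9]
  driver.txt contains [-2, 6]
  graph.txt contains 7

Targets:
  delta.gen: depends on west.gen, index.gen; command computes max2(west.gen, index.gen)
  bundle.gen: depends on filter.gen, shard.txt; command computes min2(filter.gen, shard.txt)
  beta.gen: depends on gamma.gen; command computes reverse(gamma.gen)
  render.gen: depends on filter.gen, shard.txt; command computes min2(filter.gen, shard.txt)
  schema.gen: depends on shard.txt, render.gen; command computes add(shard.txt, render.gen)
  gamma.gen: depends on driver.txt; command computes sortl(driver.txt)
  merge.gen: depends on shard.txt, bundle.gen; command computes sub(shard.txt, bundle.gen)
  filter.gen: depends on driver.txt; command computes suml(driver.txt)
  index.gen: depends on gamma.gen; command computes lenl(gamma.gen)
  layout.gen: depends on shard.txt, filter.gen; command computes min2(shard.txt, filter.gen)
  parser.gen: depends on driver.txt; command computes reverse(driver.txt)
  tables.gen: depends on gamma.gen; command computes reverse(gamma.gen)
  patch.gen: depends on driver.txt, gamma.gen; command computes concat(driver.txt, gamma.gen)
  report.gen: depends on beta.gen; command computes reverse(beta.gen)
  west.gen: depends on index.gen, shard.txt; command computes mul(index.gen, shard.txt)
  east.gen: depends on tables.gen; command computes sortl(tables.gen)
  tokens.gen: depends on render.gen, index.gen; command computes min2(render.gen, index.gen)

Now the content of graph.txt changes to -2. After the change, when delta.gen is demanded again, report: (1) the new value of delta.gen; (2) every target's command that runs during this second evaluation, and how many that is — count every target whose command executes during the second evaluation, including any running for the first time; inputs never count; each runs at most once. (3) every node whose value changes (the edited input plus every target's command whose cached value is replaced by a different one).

Initial pass — values computed on the first demand:
  gamma.gen = sortl([-2, 6]) = [-2, 6]
  index.gen = lenl([-2, 6]) = 2
  west.gen = mul(2, 0) = 0
  delta.gen = max2(0, 2) = 2

Second demand — change propagation:
  no demanded computation ever read graph.txt, so the edit dirties nothing and nothing runs.

The important point: nothing the output needs ever reads graph.txt, so the edit is invisible to it.

delta.gen now evaluates to 2.
Run set: none (0 run).
Changed values: graph.txt.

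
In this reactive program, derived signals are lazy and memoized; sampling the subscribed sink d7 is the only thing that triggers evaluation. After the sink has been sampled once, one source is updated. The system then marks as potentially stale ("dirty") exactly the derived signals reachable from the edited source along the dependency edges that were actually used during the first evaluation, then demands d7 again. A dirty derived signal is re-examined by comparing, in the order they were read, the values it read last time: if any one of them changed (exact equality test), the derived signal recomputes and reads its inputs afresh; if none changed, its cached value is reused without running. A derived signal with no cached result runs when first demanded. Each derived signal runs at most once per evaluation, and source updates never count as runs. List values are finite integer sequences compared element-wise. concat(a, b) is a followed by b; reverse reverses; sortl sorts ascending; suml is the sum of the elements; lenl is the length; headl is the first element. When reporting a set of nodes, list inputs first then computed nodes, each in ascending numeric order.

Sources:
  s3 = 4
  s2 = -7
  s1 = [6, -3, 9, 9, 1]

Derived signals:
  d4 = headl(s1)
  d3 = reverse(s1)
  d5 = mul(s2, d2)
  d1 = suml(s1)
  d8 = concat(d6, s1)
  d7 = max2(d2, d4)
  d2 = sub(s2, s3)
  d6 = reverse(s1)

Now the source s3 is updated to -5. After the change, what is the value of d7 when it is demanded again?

First demand of the output computes:
  d2 = sub(-7, 4) = -11
  d4 = headl([6, -3, 9, 9, 1]) = 6
  d7 = max2(-11, 6) = 6

After the edit, cleaning proceeds:
  d2: a read changed (s3 4->-5) — executes, giving -2.
  d7: a read changed (d2 -11->-2) — executes, giving 6 — identical to its old value.

Demanding d7 again yields 6.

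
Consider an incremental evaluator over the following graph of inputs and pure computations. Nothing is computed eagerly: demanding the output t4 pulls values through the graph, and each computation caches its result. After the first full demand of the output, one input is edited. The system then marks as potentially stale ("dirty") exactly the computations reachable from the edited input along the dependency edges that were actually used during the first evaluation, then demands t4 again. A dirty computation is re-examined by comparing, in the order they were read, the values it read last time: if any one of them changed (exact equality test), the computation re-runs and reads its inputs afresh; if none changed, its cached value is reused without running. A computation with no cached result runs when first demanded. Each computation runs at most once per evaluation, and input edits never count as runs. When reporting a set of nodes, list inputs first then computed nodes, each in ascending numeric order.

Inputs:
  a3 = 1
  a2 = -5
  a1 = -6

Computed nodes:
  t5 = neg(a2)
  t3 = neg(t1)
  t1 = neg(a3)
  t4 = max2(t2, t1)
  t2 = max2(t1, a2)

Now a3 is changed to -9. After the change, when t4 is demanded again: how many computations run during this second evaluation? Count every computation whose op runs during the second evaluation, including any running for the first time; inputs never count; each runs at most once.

Initial pass — values computed on the first demand:
  t1 = neg(1) = -1
  t2 = max2(-1, -5) = -1
  t4 = max2(-1, -1) = -1

Second demand — change propagation:
  t1: re-runs because a3 1->-9; new result 9.
  t2: re-runs because t1 -1->9; new result 9.
  t4: re-runs because t2 -1->9; t1 -1->9; new result 9.

Run set: t1, t2, t4 (3 run).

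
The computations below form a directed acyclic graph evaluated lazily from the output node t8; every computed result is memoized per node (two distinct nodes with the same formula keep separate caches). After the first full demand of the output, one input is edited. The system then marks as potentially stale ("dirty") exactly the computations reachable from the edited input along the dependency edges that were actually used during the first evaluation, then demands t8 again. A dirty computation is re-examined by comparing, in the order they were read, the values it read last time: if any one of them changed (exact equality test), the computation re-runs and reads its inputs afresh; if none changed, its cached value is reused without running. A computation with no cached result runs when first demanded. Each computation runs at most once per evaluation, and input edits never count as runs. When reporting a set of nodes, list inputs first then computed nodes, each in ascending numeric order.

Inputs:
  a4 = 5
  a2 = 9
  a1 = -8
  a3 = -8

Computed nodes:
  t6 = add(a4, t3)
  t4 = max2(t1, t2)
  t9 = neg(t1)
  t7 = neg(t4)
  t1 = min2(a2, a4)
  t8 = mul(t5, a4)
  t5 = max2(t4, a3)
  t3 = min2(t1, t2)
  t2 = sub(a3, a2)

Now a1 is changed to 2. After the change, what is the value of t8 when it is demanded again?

First demand of the output computes:
  t1 = min2(9, 5) = 5
  t2 = sub(-8, 9) = -17
  t4 = max2(5, -17) = 5
  t5 = max2(5, -8) = 5
  t8 = mul(5, 5) = 25

After the edit, cleaning proceeds:
  no node depends on a1 at all; the second demand re-runs nothing.

Note the shortcut — nothing in the graph depends on a1 at all, so no recomputation happens.

Demanding t8 again yields 25.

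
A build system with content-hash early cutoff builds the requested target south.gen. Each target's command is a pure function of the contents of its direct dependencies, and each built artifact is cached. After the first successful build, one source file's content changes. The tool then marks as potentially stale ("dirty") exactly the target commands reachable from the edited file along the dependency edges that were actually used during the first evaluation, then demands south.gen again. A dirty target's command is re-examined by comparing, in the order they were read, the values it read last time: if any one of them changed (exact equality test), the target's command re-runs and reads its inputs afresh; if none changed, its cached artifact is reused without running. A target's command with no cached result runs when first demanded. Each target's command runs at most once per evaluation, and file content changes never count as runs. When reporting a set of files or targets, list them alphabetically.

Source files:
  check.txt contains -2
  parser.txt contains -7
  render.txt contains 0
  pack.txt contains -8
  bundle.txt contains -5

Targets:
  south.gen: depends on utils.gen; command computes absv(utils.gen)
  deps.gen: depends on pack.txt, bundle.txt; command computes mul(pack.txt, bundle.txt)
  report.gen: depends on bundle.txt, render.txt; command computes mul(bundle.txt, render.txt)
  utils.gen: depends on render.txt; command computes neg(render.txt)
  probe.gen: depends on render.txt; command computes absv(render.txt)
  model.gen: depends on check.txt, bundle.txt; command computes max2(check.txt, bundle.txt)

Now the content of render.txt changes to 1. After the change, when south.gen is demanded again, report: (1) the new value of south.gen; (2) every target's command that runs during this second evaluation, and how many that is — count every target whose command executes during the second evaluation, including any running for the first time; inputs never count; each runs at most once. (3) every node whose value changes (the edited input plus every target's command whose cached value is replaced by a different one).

New value of south.gen: 1.
Target commands that run: south.gen, utils.gen — 2 in total.
Values that change: render.txt, south.gen, utils.gen.

First evaluation (everything demanded from the output):
  utils.gen = neg(0) = 0
  south.gen = absv(0) = 0

Propagation after the edit:
  utils.gen: runs — render.txt 0->1; result -1.
  south.gen: runs — utils.gen 0->-1; result 1.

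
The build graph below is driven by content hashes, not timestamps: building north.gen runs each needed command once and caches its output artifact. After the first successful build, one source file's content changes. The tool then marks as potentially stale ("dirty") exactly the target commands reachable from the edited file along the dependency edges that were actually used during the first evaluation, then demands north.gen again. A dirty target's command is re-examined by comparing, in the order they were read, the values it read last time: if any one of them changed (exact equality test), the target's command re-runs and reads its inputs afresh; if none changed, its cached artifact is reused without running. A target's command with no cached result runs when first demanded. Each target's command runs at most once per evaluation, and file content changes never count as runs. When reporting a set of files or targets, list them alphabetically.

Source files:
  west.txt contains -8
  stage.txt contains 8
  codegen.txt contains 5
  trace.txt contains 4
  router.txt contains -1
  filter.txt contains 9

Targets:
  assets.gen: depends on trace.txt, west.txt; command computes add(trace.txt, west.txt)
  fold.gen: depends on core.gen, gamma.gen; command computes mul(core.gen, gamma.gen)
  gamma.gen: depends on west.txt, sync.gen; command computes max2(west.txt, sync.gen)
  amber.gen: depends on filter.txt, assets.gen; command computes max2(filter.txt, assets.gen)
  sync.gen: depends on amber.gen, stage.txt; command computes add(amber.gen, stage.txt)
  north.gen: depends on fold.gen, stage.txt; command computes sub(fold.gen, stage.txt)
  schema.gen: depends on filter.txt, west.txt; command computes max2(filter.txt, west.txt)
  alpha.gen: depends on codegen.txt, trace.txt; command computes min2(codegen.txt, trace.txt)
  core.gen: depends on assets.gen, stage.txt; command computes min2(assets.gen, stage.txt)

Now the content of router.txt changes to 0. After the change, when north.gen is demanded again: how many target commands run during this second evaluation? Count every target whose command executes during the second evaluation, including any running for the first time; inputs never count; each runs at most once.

Run set: none (0 run).
The important point: nothing the output needs ever reads router.txt, so the edit is invisible to it.

Initial pass — values computed on the first demand:
  assets.gen = add(4, -8) = -4
  amber.gen = max2(9, -4) = 9
  core.gen = min2(-4, 8) = -4
  sync.gen = add(9, 8) = 17
  gamma.gen = max2(-8, 17) = 17
  fold.gen = mul(-4, 17) = -68
  north.gen = sub(-68, 8) = -76

Second demand — change propagation:
  no demanded computation ever read router.txt, so the edit dirties nothing and nothing runs.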